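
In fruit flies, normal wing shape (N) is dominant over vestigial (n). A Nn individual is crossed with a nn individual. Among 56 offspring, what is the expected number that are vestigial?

Punnett square for Nn × nn:
Offspring genotypes: 2 Nn, 2 nn
normal: 2, vestigial: 2
vestigial: 2 out of 4 → fraction 1/2
Expected count = 1/2 × 56 = 28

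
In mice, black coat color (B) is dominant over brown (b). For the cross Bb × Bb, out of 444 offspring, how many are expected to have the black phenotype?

Punnett square for Bb × Bb:
Offspring genotypes: 1 BB, 2 Bb, 1 bb
Total offspring: 4
Count with target: 3
Probability: 3/4
Expected count = 3/4 × 444 = 333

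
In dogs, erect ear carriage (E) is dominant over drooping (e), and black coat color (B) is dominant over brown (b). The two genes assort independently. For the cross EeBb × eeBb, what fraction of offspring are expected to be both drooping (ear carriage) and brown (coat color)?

Dihybrid cross EeBb × eeBb — consider each gene separately:
ear carriage: Ee × ee → 2 Ee, 2 ee → 2 E_ : 2 ee (out of 4)
coat color: Bb × Bb → 1 BB, 2 Bb, 1 bb → 3 B_ : 1 bb (out of 4)
Looking for: drooping (ee) and brown (bb)
P(drooping) = 2/4, P(brown) = 1/4
P(both) = 2/4 × 1/4 = 2/16 = 1/8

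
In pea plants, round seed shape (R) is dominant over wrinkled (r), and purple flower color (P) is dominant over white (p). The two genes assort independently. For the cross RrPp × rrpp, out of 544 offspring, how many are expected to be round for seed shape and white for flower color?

Dihybrid cross RrPp × rrpp — consider each gene separately:
seed shape: Rr × rr → 2 Rr, 2 rr → 2 R_ : 2 rr (out of 4)
flower color: Pp × pp → 2 Pp, 2 pp → 2 P_ : 2 pp (out of 4)
Looking for: round (R_) and white (pp)
P(round) = 2/4, P(white) = 2/4
P(both) = 2/4 × 2/4 = 4/16 = 1/4
Expected count = 1/4 × 544 = 136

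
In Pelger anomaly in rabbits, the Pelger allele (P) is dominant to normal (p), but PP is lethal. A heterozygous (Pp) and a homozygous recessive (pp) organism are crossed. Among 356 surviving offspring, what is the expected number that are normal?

Cross: Pp × pp
Punnett square offspring (before lethality): 2 Pp, 2 pp
No PP offspring are produced in this cross.
normal: 2 out of 4 → fraction 1/2
Expected count = 1/2 × 356 = 178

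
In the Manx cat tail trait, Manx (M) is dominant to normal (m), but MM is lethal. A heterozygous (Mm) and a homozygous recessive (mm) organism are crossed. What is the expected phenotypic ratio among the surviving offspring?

Cross: Mm × mm
Punnett square offspring (before lethality): 2 Mm, 2 mm
No MM offspring are produced in this cross.
Ratio: 1 Manx (tailless) : 1 normal-tailed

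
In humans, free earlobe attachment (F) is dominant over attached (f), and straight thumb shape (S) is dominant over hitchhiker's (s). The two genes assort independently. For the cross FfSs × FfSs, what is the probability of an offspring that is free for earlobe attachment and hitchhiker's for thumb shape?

Dihybrid cross FfSs × FfSs — consider each gene separately:
earlobe attachment: Ff × Ff → 1 FF, 2 Ff, 1 ff → 3 F_ : 1 ff (out of 4)
thumb shape: Ss × Ss → 1 SS, 2 Ss, 1 ss → 3 S_ : 1 ss (out of 4)
Looking for: free (F_) and hitchhiker's (ss)
P(free) = 3/4, P(hitchhiker's) = 1/4
P(both) = 3/4 × 1/4 = 3/16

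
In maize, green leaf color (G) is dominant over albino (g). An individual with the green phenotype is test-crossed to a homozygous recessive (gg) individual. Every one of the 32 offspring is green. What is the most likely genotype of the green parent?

Test cross: ? × gg
All offspring are green.
If the unknown parent were heterozygous (Gg), about half of 32 offspring would be albino; none are. The unknown parent is most likely homozygous dominant (GG).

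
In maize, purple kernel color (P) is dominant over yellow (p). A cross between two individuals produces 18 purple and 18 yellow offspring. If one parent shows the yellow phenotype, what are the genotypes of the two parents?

Observed offspring: 18 purple, 18 yellow
The observed ratio simplifies to 1:1. One parent shows yellow, so its genotype must be pp. A 1:1 offspring split requires the other parent to be heterozygous (Pp).
Parent genotypes: pp × Pp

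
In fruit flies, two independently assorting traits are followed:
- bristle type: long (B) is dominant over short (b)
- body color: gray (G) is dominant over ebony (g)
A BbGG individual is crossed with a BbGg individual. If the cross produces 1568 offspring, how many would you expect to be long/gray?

Dihybrid cross BbGG × BbGg — consider each gene separately:
bristle type: Bb × Bb → 1 BB, 2 Bb, 1 bb → 3 B_ : 1 bb (out of 4)
body color: GG × Gg → 2 GG, 2 Gg → 4 G_ (out of 4)
Combine (counts out of 4 × 4 = 16): long/gray (B_G_) = 3×4 = 12; short/gray (bbG_) = 1×4 = 4
Phenotype counts (out of 16): 12 long/gray, 4 short/gray
long/gray: 12 out of 16 → fraction 3/4
Expected count = 3/4 × 1568 = 1176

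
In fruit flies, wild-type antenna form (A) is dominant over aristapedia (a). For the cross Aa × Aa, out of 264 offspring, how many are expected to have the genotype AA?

Punnett square for Aa × Aa:
Offspring genotypes: 1 AA, 2 Aa, 1 aa
Total offspring: 4
Count with target: 1
Probability: 1/4
Expected count = 1/4 × 264 = 66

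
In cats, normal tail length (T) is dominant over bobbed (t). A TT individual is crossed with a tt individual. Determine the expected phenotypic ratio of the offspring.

Punnett square for TT × tt:
Offspring genotypes: 4 Tt
normal: 4, bobbed: 0
Ratio: all normal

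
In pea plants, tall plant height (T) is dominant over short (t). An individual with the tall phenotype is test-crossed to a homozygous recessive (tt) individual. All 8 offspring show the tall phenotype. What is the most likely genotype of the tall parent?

Test cross: ? × tt
All offspring are tall.
If the unknown parent were heterozygous (Tt), about half of 8 offspring would be short; none are. The unknown parent is most likely homozygous dominant (TT).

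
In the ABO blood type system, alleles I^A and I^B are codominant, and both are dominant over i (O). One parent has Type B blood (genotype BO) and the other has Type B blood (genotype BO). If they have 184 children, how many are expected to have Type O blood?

Cross: BO × BO
Possible offspring genotypes: 1 BB, 2 BO, 1 OO
Blood type counts: 3 Type B, 1 Type O
Probability of Type O: 1/4
Expected count = 1/4 × 184 = 46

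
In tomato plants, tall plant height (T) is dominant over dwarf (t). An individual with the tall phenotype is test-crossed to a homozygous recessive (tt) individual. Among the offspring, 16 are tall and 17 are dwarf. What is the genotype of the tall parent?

Test cross: ? × tt
Offspring: 16 tall, 17 dwarf — approximately 1:1.
A 1:1 ratio in a test cross indicates the unknown parent is heterozygous (Tt).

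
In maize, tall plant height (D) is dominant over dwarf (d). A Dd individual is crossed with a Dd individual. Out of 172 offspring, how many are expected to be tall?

Punnett square for Dd × Dd:
Offspring genotypes: 1 DD, 2 Dd, 1 dd
tall: 3, dwarf: 1
tall: 3 out of 4 → fraction 3/4
Expected count = 3/4 × 172 = 129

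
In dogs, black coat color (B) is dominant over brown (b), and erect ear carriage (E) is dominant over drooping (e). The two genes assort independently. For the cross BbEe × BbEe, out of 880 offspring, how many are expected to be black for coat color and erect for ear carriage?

Dihybrid cross BbEe × BbEe — consider each gene separately:
coat color: Bb × Bb → 1 BB, 2 Bb, 1 bb → 3 B_ : 1 bb (out of 4)
ear carriage: Ee × Ee → 1 EE, 2 Ee, 1 ee → 3 E_ : 1 ee (out of 4)
Looking for: black (B_) and erect (E_)
P(black) = 3/4, P(erect) = 3/4
P(both) = 3/4 × 3/4 = 9/16
Expected count = 9/16 × 880 = 495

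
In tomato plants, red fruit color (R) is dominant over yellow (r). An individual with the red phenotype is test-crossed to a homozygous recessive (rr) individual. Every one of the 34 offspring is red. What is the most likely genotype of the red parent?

Test cross: ? × rr
All offspring are red.
If the unknown parent were heterozygous (Rr), about half of 34 offspring would be yellow; none are. The unknown parent is most likely homozygous dominant (RR).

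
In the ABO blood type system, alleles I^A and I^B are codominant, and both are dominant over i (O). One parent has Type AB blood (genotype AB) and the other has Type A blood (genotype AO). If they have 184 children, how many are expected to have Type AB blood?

Cross: AB × AO
Possible offspring genotypes: 1 AA, 1 AO, 1 AB, 1 BO
Blood type counts: 2 Type A, 1 Type AB, 1 Type B
Probability of Type AB: 1/4
Expected count = 1/4 × 184 = 46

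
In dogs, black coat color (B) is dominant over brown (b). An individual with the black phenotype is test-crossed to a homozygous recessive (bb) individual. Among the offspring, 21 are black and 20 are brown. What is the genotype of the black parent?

Test cross: ? × bb
Offspring: 21 black, 20 brown — approximately 1:1.
A 1:1 ratio in a test cross indicates the unknown parent is heterozygous (Bb).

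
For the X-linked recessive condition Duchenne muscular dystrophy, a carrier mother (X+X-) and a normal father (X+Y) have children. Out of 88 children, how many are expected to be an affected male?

Cross: X+X- × X+Y
Offspring: 1 X+X+, 1 X+Y, 1 X+X-, 1 X-Y
Probability of an affected male: 1/4
Expected count = 1/4 × 88 = 22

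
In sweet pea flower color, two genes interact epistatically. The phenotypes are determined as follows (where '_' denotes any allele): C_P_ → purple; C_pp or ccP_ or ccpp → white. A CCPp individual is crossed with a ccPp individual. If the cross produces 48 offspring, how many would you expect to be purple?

Cross: CCPp × ccPp — consider each gene separately:
C gene: CC × cc → 4 Cc → 4 C_ (out of 4)
P gene: Pp × Pp → 1 PP, 2 Pp, 1 pp → 3 P_ : 1 pp (out of 4)
Genotype classes (out of 4 × 4 = 16): C_P_ = 4×3 = 12; C_pp = 4×1 = 4
Apply the phenotype rules: C_P_ (12) → purple; C_pp (4) → white
Phenotype counts (out of 16): 12 purple, 4 white
purple: 12 out of 16 → fraction 3/4
Expected count = 3/4 × 48 = 36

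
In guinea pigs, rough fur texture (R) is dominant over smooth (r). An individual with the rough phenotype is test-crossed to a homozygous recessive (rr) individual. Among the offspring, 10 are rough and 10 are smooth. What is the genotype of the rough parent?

Test cross: ? × rr
Offspring: 10 rough, 10 smooth — approximately 1:1.
A 1:1 ratio in a test cross indicates the unknown parent is heterozygous (Rr).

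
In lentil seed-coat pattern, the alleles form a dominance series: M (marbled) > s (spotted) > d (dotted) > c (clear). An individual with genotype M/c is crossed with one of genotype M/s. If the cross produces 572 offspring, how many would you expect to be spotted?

Cross: M/c × M/s
Allele dominance: M > s > d > c
Offspring genotypes: 1 M/M, 1 M/s, 1 M/c, 1 s/c
Phenotype counts: 3 marbled, 1 spotted
spotted: 1 out of 4 → fraction 1/4
Expected count = 1/4 × 572 = 143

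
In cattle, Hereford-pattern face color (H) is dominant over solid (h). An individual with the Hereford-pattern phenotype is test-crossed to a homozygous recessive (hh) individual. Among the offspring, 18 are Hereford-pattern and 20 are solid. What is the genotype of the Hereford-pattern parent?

Test cross: ? × hh
Offspring: 18 Hereford-pattern, 20 solid — approximately 1:1.
A 1:1 ratio in a test cross indicates the unknown parent is heterozygous (Hh).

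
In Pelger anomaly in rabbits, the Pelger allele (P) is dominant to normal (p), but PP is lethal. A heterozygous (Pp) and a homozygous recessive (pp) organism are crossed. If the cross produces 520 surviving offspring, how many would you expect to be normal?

Cross: Pp × pp
Punnett square offspring (before lethality): 2 Pp, 2 pp
No PP offspring are produced in this cross.
normal: 2 out of 4 → fraction 1/2
Expected count = 1/2 × 520 = 260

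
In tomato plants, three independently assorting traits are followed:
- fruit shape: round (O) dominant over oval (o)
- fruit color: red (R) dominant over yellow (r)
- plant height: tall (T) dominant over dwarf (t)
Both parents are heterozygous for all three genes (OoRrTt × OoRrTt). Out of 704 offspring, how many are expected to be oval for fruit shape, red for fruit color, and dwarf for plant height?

Trihybrid cross: OoRrTt × OoRrTt
Each trait segregates independently with a 3:1 phenotypic ratio, so each gene contributes 3/4 (dominant) or 1/4 (recessive).
Target: oval (fruit shape), red (fruit color), dwarf (plant height)
Probability = product of independent per-trait probabilities
= 1/4 × 3/4 × 1/4 = 3/64
Expected count = 3/64 × 704 = 33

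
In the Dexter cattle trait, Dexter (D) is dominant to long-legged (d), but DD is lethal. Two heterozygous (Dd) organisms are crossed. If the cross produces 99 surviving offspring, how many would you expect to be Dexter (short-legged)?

Cross: Dd × Dd
Punnett square offspring (before lethality): 1 DD, 2 Dd, 1 dd
The DD genotype is lethal (embryos die); surviving offspring: 2 Dd, 1 dd
Dexter (short-legged): 2 out of 3 → fraction 2/3
Expected count = 2/3 × 99 = 66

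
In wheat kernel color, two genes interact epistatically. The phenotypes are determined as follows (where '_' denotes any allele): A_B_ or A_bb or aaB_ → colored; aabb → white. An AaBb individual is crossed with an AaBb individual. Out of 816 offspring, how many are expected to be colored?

Cross: AaBb × AaBb — consider each gene separately:
A gene: Aa × Aa → 1 AA, 2 Aa, 1 aa → 3 A_ : 1 aa (out of 4)
B gene: Bb × Bb → 1 BB, 2 Bb, 1 bb → 3 B_ : 1 bb (out of 4)
Genotype classes (out of 4 × 4 = 16): A_B_ = 3×3 = 9; A_bb = 3×1 = 3; aaB_ = 1×3 = 3; aabb = 1×1 = 1
Apply the phenotype rules: A_B_ (9) + A_bb (3) + aaB_ (3) → colored; aabb (1) → white
Phenotype counts (out of 16): 15 colored, 1 white
colored: 15 out of 16 → fraction 15/16
Expected count = 15/16 × 816 = 765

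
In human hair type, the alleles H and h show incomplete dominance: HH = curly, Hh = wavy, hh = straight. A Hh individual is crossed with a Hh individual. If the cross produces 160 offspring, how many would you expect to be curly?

Punnett square for Hh × Hh:
Offspring genotypes: 1 HH, 2 Hh, 1 hh
Phenotype counts: 1 curly, 2 wavy, 1 straight
curly: 1 out of 4 → fraction 1/4
Expected count = 1/4 × 160 = 40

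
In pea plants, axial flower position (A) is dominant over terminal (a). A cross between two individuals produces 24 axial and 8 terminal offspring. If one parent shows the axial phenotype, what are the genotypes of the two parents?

Observed offspring: 24 axial, 8 terminal
The observed ratio simplifies to 3:1. Terminal (aa) offspring appear, so each parent must contribute one a allele. The parent stated to show axial carries A, so it is Aa. The other parent is then either Aa or aa: Aa × aa would give a 1:1 split, whereas Aa × Aa gives 3:1 — matching the data. So both parents are heterozygous (Aa × Aa).
Parent genotypes: Aa × Aa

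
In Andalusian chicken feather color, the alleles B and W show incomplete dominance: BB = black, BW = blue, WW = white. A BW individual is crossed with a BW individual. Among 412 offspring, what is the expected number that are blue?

Punnett square for BW × BW:
Offspring genotypes: 1 BB, 2 BW, 1 WW
Phenotype counts: 1 black, 2 blue, 1 white
blue: 2 out of 4 → fraction 1/2
Expected count = 1/2 × 412 = 206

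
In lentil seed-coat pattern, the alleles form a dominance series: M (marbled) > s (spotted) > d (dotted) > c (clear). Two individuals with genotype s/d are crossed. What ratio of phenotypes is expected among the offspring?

Cross: s/d × s/d
Allele dominance: M > s > d > c
Offspring genotypes: 1 s/s, 2 s/d, 1 d/d
Phenotype counts: 3 spotted, 1 dotted
Ratio: 3 spotted : 1 dotted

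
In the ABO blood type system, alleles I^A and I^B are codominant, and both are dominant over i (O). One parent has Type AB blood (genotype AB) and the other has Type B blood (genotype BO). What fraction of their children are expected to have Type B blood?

Cross: AB × BO
Possible offspring genotypes: 1 AB, 1 AO, 1 BB, 1 BO
Blood type counts: 1 Type AB, 1 Type A, 2 Type B
Probability of Type B: 2/4 = 1/2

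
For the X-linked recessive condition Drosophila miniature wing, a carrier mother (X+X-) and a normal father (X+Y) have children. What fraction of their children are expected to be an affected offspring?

Cross: X+X- × X+Y
Offspring: 1 X+X+, 1 X+Y, 1 X+X-, 1 X-Y
Probability of an affected offspring: 1/4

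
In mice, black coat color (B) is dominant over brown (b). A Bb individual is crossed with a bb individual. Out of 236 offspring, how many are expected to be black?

Punnett square for Bb × bb:
Offspring genotypes: 2 Bb, 2 bb
black: 2, brown: 2
black: 2 out of 4 → fraction 1/2
Expected count = 1/2 × 236 = 118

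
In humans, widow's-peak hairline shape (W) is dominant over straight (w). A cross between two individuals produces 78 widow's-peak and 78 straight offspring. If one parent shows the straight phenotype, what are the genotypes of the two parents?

Observed offspring: 78 widow's-peak, 78 straight
The observed ratio simplifies to 1:1. One parent shows straight, so its genotype must be ww. A 1:1 offspring split requires the other parent to be heterozygous (Ww).
Parent genotypes: ww × Ww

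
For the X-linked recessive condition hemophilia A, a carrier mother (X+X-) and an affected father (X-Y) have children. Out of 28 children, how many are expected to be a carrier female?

Cross: X+X- × X-Y
Offspring: 1 X+X-, 1 X+Y, 1 X-X-, 1 X-Y
Probability of a carrier female: 1/4
Expected count = 1/4 × 28 = 7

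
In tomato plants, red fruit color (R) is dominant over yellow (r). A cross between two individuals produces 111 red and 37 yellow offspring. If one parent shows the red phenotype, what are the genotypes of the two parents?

Observed offspring: 111 red, 37 yellow
The observed ratio simplifies to 3:1. Yellow (rr) offspring appear, so each parent must contribute one r allele. The parent stated to show red carries R, so it is Rr. The other parent is then either Rr or rr: Rr × rr would give a 1:1 split, whereas Rr × Rr gives 3:1 — matching the data. So both parents are heterozygous (Rr × Rr).
Parent genotypes: Rr × Rr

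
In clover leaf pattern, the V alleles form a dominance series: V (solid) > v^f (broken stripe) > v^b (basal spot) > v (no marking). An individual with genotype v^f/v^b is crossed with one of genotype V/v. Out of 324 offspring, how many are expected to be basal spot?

Cross: v^f/v^b × V/v
Allele dominance: V > v^f > v^b > v
Offspring genotypes: 1 V/v^f, 1 v^f/v, 1 V/v^b, 1 v^b/v
Phenotype counts: 2 solid, 1 broken stripe, 1 basal spot
basal spot: 1 out of 4 → fraction 1/4
Expected count = 1/4 × 324 = 81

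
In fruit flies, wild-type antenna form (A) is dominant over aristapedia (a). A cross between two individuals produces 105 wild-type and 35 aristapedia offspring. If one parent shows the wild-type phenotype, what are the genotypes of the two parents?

Observed offspring: 105 wild-type, 35 aristapedia
The observed ratio simplifies to 3:1. Aristapedia (aa) offspring appear, so each parent must contribute one a allele. The parent stated to show wild-type carries A, so it is Aa. The other parent is then either Aa or aa: Aa × aa would give a 1:1 split, whereas Aa × Aa gives 3:1 — matching the data. So both parents are heterozygous (Aa × Aa).
Parent genotypes: Aa × Aa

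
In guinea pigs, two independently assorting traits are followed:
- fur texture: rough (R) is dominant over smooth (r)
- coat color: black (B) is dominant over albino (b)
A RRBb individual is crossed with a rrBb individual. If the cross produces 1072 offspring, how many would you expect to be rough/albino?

Dihybrid cross RRBb × rrBb — consider each gene separately:
fur texture: RR × rr → 4 Rr → 4 R_ (out of 4)
coat color: Bb × Bb → 1 BB, 2 Bb, 1 bb → 3 B_ : 1 bb (out of 4)
Combine (counts out of 4 × 4 = 16): rough/black (R_B_) = 4×3 = 12; rough/albino (R_bb) = 4×1 = 4
Phenotype counts (out of 16): 12 rough/black, 4 rough/albino
rough/albino: 4 out of 16 → fraction 1/4
Expected count = 1/4 × 1072 = 268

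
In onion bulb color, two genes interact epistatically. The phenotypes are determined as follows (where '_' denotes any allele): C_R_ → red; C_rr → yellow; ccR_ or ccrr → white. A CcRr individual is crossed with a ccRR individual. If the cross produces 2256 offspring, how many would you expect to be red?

Cross: CcRr × ccRR — consider each gene separately:
C gene: Cc × cc → 2 Cc, 2 cc → 2 C_ : 2 cc (out of 4)
R gene: Rr × RR → 2 RR, 2 Rr → 4 R_ (out of 4)
Genotype classes (out of 4 × 4 = 16): C_R_ = 2×4 = 8; ccR_ = 2×4 = 8
Apply the phenotype rules: C_R_ (8) → red; ccR_ (8) → white
Phenotype counts (out of 16): 8 red, 8 white
red: 8 out of 16 → fraction 1/2
Expected count = 1/2 × 2256 = 1128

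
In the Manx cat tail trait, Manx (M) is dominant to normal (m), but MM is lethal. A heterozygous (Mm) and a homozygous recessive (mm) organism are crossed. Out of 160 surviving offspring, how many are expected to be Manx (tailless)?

Cross: Mm × mm
Punnett square offspring (before lethality): 2 Mm, 2 mm
No MM offspring are produced in this cross.
Manx (tailless): 2 out of 4 → fraction 1/2
Expected count = 1/2 × 160 = 80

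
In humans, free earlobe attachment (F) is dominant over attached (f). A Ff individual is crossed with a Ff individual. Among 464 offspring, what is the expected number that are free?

Punnett square for Ff × Ff:
Offspring genotypes: 1 FF, 2 Ff, 1 ff
free: 3, attached: 1
free: 3 out of 4 → fraction 3/4
Expected count = 3/4 × 464 = 348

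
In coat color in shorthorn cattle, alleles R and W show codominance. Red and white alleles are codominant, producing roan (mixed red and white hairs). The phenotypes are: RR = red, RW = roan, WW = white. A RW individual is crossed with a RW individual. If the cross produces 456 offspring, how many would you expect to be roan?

Punnett square for RW × RW:
Offspring genotypes: 1 RR, 2 RW, 1 WW
Phenotype counts: 1 red, 2 roan, 1 white
roan: 2 out of 4 → fraction 1/2
Expected count = 1/2 × 456 = 228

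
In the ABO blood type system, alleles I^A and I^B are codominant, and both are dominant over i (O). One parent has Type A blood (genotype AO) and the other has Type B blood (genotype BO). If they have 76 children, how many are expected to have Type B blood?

Cross: AO × BO
Possible offspring genotypes: 1 AB, 1 AO, 1 BO, 1 OO
Blood type counts: 1 Type AB, 1 Type A, 1 Type B, 1 Type O
Probability of Type B: 1/4
Expected count = 1/4 × 76 = 19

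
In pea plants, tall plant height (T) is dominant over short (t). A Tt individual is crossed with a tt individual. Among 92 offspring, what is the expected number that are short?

Punnett square for Tt × tt:
Offspring genotypes: 2 Tt, 2 tt
tall: 2, short: 2
short: 2 out of 4 → fraction 1/2
Expected count = 1/2 × 92 = 46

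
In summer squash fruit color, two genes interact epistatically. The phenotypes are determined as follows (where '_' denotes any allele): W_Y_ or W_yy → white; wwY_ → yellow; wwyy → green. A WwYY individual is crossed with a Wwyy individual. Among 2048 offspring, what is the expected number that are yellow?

Cross: WwYY × Wwyy — consider each gene separately:
W gene: Ww × Ww → 1 WW, 2 Ww, 1 ww → 3 W_ : 1 ww (out of 4)
Y gene: YY × yy → 4 Yy → 4 Y_ (out of 4)
Genotype classes (out of 4 × 4 = 16): W_Y_ = 3×4 = 12; wwY_ = 1×4 = 4
Apply the phenotype rules: W_Y_ (12) → white; wwY_ (4) → yellow
Phenotype counts (out of 16): 12 white, 4 yellow
yellow: 4 out of 16 → fraction 1/4
Expected count = 1/4 × 2048 = 512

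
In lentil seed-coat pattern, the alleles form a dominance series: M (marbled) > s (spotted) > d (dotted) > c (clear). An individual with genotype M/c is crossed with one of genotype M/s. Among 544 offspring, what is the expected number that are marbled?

Cross: M/c × M/s
Allele dominance: M > s > d > c
Offspring genotypes: 1 M/M, 1 M/s, 1 M/c, 1 s/c
Phenotype counts: 3 marbled, 1 spotted
marbled: 3 out of 4 → fraction 3/4
Expected count = 3/4 × 544 = 408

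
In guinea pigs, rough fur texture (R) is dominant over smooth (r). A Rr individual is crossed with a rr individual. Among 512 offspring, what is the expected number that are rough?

Punnett square for Rr × rr:
Offspring genotypes: 2 Rr, 2 rr
rough: 2, smooth: 2
rough: 2 out of 4 → fraction 1/2
Expected count = 1/2 × 512 = 256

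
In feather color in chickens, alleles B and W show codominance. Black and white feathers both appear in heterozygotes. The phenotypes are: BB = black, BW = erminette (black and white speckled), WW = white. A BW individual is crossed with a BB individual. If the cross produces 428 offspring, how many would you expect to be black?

Punnett square for BW × BB:
Offspring genotypes: 2 BB, 2 BW
Phenotype counts: 2 black, 2 erminette (black and white speckled)
black: 2 out of 4 → fraction 1/2
Expected count = 1/2 × 428 = 214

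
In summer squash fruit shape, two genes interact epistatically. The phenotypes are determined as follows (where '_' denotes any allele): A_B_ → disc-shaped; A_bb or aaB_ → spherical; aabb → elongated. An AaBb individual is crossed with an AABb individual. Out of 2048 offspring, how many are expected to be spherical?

Cross: AaBb × AABb — consider each gene separately:
A gene: Aa × AA → 2 AA, 2 Aa → 4 A_ (out of 4)
B gene: Bb × Bb → 1 BB, 2 Bb, 1 bb → 3 B_ : 1 bb (out of 4)
Genotype classes (out of 4 × 4 = 16): A_B_ = 4×3 = 12; A_bb = 4×1 = 4
Apply the phenotype rules: A_B_ (12) → disc-shaped; A_bb (4) → spherical
Phenotype counts (out of 16): 12 disc-shaped, 4 spherical
spherical: 4 out of 16 → fraction 1/4
Expected count = 1/4 × 2048 = 512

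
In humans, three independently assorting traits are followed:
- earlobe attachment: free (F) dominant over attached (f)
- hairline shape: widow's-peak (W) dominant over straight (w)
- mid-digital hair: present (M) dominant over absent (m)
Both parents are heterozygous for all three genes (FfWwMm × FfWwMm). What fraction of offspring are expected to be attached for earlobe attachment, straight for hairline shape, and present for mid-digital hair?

Trihybrid cross: FfWwMm × FfWwMm
Each trait segregates independently with a 3:1 phenotypic ratio, so each gene contributes 3/4 (dominant) or 1/4 (recessive).
Target: attached (earlobe attachment), straight (hairline shape), present (mid-digital hair)
Probability = product of independent per-trait probabilities
= 1/4 × 1/4 × 3/4 = 3/64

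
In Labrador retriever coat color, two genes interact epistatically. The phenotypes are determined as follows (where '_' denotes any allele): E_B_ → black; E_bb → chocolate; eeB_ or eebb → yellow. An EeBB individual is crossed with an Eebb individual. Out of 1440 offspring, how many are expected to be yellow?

Cross: EeBB × Eebb — consider each gene separately:
E gene: Ee × Ee → 1 EE, 2 Ee, 1 ee → 3 E_ : 1 ee (out of 4)
B gene: BB × bb → 4 Bb → 4 B_ (out of 4)
Genotype classes (out of 4 × 4 = 16): E_B_ = 3×4 = 12; eeB_ = 1×4 = 4
Apply the phenotype rules: E_B_ (12) → black; eeB_ (4) → yellow
Phenotype counts (out of 16): 12 black, 4 yellow
yellow: 4 out of 16 → fraction 1/4
Expected count = 1/4 × 1440 = 360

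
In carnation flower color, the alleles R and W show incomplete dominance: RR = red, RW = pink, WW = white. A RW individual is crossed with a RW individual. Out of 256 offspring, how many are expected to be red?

Punnett square for RW × RW:
Offspring genotypes: 1 RR, 2 RW, 1 WW
Phenotype counts: 1 red, 2 pink, 1 white
red: 1 out of 4 → fraction 1/4
Expected count = 1/4 × 256 = 64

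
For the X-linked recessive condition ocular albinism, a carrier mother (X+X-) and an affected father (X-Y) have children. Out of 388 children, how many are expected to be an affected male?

Cross: X+X- × X-Y
Offspring: 1 X+X-, 1 X+Y, 1 X-X-, 1 X-Y
Probability of an affected male: 1/4
Expected count = 1/4 × 388 = 97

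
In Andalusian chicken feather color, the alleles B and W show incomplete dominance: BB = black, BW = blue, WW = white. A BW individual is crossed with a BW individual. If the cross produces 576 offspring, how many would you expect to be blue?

Punnett square for BW × BW:
Offspring genotypes: 1 BB, 2 BW, 1 WW
Phenotype counts: 1 black, 2 blue, 1 white
blue: 2 out of 4 → fraction 1/2
Expected count = 1/2 × 576 = 288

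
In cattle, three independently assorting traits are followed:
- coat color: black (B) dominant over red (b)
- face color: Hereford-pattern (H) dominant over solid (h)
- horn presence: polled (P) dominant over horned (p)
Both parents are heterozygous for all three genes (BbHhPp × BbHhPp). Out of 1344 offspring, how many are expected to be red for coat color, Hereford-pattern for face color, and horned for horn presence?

Trihybrid cross: BbHhPp × BbHhPp
Each trait segregates independently with a 3:1 phenotypic ratio, so each gene contributes 3/4 (dominant) or 1/4 (recessive).
Target: red (coat color), Hereford-pattern (face color), horned (horn presence)
Probability = product of independent per-trait probabilities
= 1/4 × 3/4 × 1/4 = 3/64
Expected count = 3/64 × 1344 = 63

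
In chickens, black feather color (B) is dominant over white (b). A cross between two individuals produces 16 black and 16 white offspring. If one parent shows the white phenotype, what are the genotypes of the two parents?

Observed offspring: 16 black, 16 white
The observed ratio simplifies to 1:1. One parent shows white, so its genotype must be bb. A 1:1 offspring split requires the other parent to be heterozygous (Bb).
Parent genotypes: bb × Bb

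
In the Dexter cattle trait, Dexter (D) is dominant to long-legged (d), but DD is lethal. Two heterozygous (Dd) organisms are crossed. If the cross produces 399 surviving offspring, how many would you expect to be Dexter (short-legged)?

Cross: Dd × Dd
Punnett square offspring (before lethality): 1 DD, 2 Dd, 1 dd
The DD genotype is lethal (embryos die); surviving offspring: 2 Dd, 1 dd
Dexter (short-legged): 2 out of 3 → fraction 2/3
Expected count = 2/3 × 399 = 266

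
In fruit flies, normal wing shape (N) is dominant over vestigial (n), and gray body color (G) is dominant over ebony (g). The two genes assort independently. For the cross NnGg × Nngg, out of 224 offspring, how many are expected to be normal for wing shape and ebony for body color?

Dihybrid cross NnGg × Nngg — consider each gene separately:
wing shape: Nn × Nn → 1 NN, 2 Nn, 1 nn → 3 N_ : 1 nn (out of 4)
body color: Gg × gg → 2 Gg, 2 gg → 2 G_ : 2 gg (out of 4)
Looking for: normal (N_) and ebony (gg)
P(normal) = 3/4, P(ebony) = 2/4
P(both) = 3/4 × 2/4 = 6/16 = 3/8
Expected count = 3/8 × 224 = 84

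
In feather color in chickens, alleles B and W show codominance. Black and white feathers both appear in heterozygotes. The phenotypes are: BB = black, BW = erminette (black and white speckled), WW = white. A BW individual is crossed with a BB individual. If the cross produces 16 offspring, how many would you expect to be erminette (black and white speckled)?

Punnett square for BW × BB:
Offspring genotypes: 2 BB, 2 BW
Phenotype counts: 2 black, 2 erminette (black and white speckled)
erminette (black and white speckled): 2 out of 4 → fraction 1/2
Expected count = 1/2 × 16 = 8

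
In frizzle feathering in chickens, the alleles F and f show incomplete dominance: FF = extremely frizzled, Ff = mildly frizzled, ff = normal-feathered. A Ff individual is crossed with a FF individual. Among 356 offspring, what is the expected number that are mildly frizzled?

Punnett square for Ff × FF:
Offspring genotypes: 2 FF, 2 Ff
Phenotype counts: 2 extremely frizzled, 2 mildly frizzled
mildly frizzled: 2 out of 4 → fraction 1/2
Expected count = 1/2 × 356 = 178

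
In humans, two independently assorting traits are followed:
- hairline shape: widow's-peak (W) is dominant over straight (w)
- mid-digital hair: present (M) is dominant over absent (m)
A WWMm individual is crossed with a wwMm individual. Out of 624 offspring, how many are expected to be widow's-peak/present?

Dihybrid cross WWMm × wwMm — consider each gene separately:
hairline shape: WW × ww → 4 Ww → 4 W_ (out of 4)
mid-digital hair: Mm × Mm → 1 MM, 2 Mm, 1 mm → 3 M_ : 1 mm (out of 4)
Combine (counts out of 4 × 4 = 16): widow's-peak/present (W_M_) = 4×3 = 12; widow's-peak/absent (W_mm) = 4×1 = 4
Phenotype counts (out of 16): 12 widow's-peak/present, 4 widow's-peak/absent
widow's-peak/present: 12 out of 16 → fraction 3/4
Expected count = 3/4 × 624 = 468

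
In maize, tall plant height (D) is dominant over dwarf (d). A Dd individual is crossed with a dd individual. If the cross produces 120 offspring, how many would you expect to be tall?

Punnett square for Dd × dd:
Offspring genotypes: 2 Dd, 2 dd
tall: 2, dwarf: 2
tall: 2 out of 4 → fraction 1/2
Expected count = 1/2 × 120 = 60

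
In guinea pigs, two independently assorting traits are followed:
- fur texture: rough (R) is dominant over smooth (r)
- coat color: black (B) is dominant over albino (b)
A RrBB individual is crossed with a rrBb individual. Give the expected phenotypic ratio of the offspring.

Dihybrid cross RrBB × rrBb — consider each gene separately:
fur texture: Rr × rr → 2 Rr, 2 rr → 2 R_ : 2 rr (out of 4)
coat color: BB × Bb → 2 BB, 2 Bb → 4 B_ (out of 4)
Combine (counts out of 4 × 4 = 16): rough/black (R_B_) = 2×4 = 8; smooth/black (rrB_) = 2×4 = 8
Phenotype counts (out of 16): 8 rough/black, 8 smooth/black
Ratio: 1 rough/black : 1 smooth/black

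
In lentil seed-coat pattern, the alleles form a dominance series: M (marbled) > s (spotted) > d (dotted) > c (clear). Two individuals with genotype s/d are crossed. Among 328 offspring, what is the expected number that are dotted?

Cross: s/d × s/d
Allele dominance: M > s > d > c
Offspring genotypes: 1 s/s, 2 s/d, 1 d/d
Phenotype counts: 3 spotted, 1 dotted
dotted: 1 out of 4 → fraction 1/4
Expected count = 1/4 × 328 = 82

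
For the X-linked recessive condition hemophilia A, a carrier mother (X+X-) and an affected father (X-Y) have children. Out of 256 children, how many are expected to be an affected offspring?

Cross: X+X- × X-Y
Offspring: 1 X+X-, 1 X+Y, 1 X-X-, 1 X-Y
Probability of an affected offspring: 2/4 = 1/2
Expected count = 1/2 × 256 = 128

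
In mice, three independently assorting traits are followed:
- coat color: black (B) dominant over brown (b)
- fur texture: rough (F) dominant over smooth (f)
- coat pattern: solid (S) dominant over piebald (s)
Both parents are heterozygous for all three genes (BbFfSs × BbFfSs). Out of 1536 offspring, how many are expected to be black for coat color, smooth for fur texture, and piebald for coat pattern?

Trihybrid cross: BbFfSs × BbFfSs
Each trait segregates independently with a 3:1 phenotypic ratio, so each gene contributes 3/4 (dominant) or 1/4 (recessive).
Target: black (coat color), smooth (fur texture), piebald (coat pattern)
Probability = product of independent per-trait probabilities
= 3/4 × 1/4 × 1/4 = 3/64
Expected count = 3/64 × 1536 = 72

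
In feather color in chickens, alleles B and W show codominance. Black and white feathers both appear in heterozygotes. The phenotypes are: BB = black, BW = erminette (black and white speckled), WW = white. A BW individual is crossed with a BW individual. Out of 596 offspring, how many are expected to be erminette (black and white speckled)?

Punnett square for BW × BW:
Offspring genotypes: 1 BB, 2 BW, 1 WW
Phenotype counts: 1 black, 2 erminette (black and white speckled), 1 white
erminette (black and white speckled): 2 out of 4 → fraction 1/2
Expected count = 1/2 × 596 = 298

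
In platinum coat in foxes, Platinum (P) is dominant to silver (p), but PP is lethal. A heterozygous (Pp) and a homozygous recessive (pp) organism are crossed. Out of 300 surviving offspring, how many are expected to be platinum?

Cross: Pp × pp
Punnett square offspring (before lethality): 2 Pp, 2 pp
No PP offspring are produced in this cross.
platinum: 2 out of 4 → fraction 1/2
Expected count = 1/2 × 300 = 150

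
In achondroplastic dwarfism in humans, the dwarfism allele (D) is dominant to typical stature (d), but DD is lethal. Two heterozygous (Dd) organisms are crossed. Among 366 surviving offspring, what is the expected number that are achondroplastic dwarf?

Cross: Dd × Dd
Punnett square offspring (before lethality): 1 DD, 2 Dd, 1 dd
The DD genotype is lethal (embryos die); surviving offspring: 2 Dd, 1 dd
achondroplastic dwarf: 2 out of 3 → fraction 2/3
Expected count = 2/3 × 366 = 244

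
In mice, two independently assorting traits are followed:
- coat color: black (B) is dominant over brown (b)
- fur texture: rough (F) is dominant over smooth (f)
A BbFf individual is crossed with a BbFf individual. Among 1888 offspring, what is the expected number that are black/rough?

Dihybrid cross BbFf × BbFf — consider each gene separately:
coat color: Bb × Bb → 1 BB, 2 Bb, 1 bb → 3 B_ : 1 bb (out of 4)
fur texture: Ff × Ff → 1 FF, 2 Ff, 1 ff → 3 F_ : 1 ff (out of 4)
Combine (counts out of 4 × 4 = 16): black/rough (B_F_) = 3×3 = 9; black/smooth (B_ff) = 3×1 = 3; brown/rough (bbF_) = 1×3 = 3; brown/smooth (bbff) = 1×1 = 1
Phenotype counts (out of 16): 9 black/rough, 3 black/smooth, 3 brown/rough, 1 brown/smooth
black/rough: 9 out of 16 → fraction 9/16
Expected count = 9/16 × 1888 = 1062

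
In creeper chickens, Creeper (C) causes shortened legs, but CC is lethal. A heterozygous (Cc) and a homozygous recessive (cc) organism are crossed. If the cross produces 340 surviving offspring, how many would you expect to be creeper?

Cross: Cc × cc
Punnett square offspring (before lethality): 2 Cc, 2 cc
No CC offspring are produced in this cross.
creeper: 2 out of 4 → fraction 1/2
Expected count = 1/2 × 340 = 170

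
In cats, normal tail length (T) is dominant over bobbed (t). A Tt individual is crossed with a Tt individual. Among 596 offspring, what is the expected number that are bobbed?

Punnett square for Tt × Tt:
Offspring genotypes: 1 TT, 2 Tt, 1 tt
normal: 3, bobbed: 1
bobbed: 1 out of 4 → fraction 1/4
Expected count = 1/4 × 596 = 149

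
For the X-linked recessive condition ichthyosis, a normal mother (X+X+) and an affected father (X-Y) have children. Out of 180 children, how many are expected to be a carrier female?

Cross: X+X+ × X-Y
Offspring: 2 X+X-, 2 X+Y
Probability of a carrier female: 2/4 = 1/2
Expected count = 1/2 × 180 = 90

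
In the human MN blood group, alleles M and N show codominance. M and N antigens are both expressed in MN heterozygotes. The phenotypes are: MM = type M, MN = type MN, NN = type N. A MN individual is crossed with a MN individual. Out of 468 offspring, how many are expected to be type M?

Punnett square for MN × MN:
Offspring genotypes: 1 MM, 2 MN, 1 NN
Phenotype counts: 1 type M, 2 type MN, 1 type N
type M: 1 out of 4 → fraction 1/4
Expected count = 1/4 × 468 = 117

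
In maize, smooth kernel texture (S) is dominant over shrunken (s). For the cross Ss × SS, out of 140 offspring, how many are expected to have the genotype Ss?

Punnett square for Ss × SS:
Offspring genotypes: 2 SS, 2 Ss
Total offspring: 4
Count with target: 2
Probability: 2/4 = 1/2
Expected count = 1/2 × 140 = 70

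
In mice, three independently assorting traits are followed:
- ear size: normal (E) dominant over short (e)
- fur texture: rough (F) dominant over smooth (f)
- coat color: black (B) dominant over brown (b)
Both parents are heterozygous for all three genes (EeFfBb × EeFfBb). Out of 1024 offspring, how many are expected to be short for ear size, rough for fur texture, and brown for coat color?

Trihybrid cross: EeFfBb × EeFfBb
Each trait segregates independently with a 3:1 phenotypic ratio, so each gene contributes 3/4 (dominant) or 1/4 (recessive).
Target: short (ear size), rough (fur texture), brown (coat color)
Probability = product of independent per-trait probabilities
= 1/4 × 3/4 × 1/4 = 3/64
Expected count = 3/64 × 1024 = 48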